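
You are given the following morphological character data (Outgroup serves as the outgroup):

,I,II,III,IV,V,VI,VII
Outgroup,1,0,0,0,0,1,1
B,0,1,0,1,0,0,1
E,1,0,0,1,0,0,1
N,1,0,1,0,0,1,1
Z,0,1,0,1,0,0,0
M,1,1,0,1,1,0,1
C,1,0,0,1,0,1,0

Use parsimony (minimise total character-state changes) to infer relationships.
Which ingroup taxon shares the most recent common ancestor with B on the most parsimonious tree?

Character polarity is set by the outgroup: the derived state is whichever differs from the outgroup's state, so for I, VI, VII the derived state is '0', and for the remaining characters it is '1'.
Only B and Z show the derived state '0' for I, supporting them as a clade.
Only B, M, and Z show the derived state '1' for II, supporting them as a clade.
III: derived state '1' in N only — an autapomorphy, so it tells us nothing about relationships among taxa.
Only B, C, E, M, and Z show the derived state '1' for IV, supporting them as a clade.
V: derived state '1' in M only — an autapomorphy, so it tells us nothing about relationships among taxa.
VI: derived state '0' in B, E, M, and Z only — synapomorphy for {B, E, M, Z}.
VII (state '0') occurs in C and Z but conflicts with the nesting implied by the other characters — most parsimoniously interpreted as homoplasy.
Most parsimonious ingroup topology: (((((B,Z),M),E),C),N).
B and Z form a cherry on this tree, so they are sister taxa.

Z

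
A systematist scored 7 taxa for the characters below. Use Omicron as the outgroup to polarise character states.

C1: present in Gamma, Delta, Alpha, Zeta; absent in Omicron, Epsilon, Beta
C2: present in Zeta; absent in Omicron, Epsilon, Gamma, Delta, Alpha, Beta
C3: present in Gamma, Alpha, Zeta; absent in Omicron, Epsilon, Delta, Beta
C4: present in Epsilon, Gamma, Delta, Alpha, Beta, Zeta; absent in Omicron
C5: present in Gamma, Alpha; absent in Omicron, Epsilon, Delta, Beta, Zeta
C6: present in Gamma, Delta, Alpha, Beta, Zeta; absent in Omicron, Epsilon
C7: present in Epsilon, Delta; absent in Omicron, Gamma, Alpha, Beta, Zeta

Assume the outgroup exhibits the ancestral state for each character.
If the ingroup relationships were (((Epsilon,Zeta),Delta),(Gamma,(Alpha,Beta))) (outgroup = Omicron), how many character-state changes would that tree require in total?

Map each character onto (((Epsilon,Zeta),Delta),(Gamma,(Alpha,Beta))) (rooted by Omicron) and count the minimum state changes it requires (Fitch parsimony):
C1: 3; C2: 1; C3: 3; C4: 1; C5: 2; C6: 2; C7: 2.
Total tree length = 14.

14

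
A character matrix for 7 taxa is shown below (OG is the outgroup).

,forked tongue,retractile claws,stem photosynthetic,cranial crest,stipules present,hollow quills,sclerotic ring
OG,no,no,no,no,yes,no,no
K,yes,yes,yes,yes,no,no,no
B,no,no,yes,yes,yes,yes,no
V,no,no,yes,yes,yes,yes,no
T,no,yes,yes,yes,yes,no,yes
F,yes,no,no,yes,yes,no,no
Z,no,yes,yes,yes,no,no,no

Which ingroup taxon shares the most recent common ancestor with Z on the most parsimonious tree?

Character polarity is set by the outgroup: the derived state is whichever differs from the outgroup's state, so for stipules present the derived state is 'no', and for the remaining characters it is 'yes'.
forked tongue groups F and K, which is incompatible with the clades supported by the remaining characters; treating it as convergent (homoplasy) costs fewer steps than any alternative tree.
retractile claws: derived state 'yes' in K, T, and Z only — synapomorphy for {K, T, Z}.
Only B, K, T, V, and Z show the derived state 'yes' for stem photosynthetic, supporting them as a clade.
cranial crest (derived state 'yes') is shared by all ingroup taxa — unites the whole ingroup.
Only K and Z show the derived state 'no' for stipules present, supporting them as a clade.
hollow quills: derived state 'yes' in B and V only — synapomorphy for {B, V}.
sclerotic ring (derived state 'yes') is unique to T (autapomorphy; uninformative for grouping).
Most parsimonious ingroup topology: ((((K,Z),T),(B,V)),F).
Z and K form a cherry on this tree, so they are sister taxa.

K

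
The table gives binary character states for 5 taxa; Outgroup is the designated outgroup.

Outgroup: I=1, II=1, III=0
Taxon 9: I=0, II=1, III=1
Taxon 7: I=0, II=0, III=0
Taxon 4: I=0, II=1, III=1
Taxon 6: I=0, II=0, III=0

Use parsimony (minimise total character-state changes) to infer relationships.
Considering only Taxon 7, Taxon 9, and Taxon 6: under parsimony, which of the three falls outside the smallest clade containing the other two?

Taxon 9

Character polarity is set by the outgroup: the derived state is whichever differs from the outgroup's state, so for I, II the derived state is '0', and for the remaining characters it is '1'.
All ingroup taxa share the derived state '0' for I; it defines the ingroup but does not resolve relationships within it.
II (derived state '0') is shared by Taxon 6 and Taxon 7 — a synapomorphy uniting that clade.
Only Taxon 4 and Taxon 9 show the derived state '1' for III, supporting them as a clade.
Most parsimonious ingroup topology: ((Taxon 9,Taxon 4),(Taxon 7,Taxon 6)).
Taxon 7 and Taxon 6 share a more recent common ancestor with each other than either does with Taxon 9, so Taxon 9 is the least closely related of the three.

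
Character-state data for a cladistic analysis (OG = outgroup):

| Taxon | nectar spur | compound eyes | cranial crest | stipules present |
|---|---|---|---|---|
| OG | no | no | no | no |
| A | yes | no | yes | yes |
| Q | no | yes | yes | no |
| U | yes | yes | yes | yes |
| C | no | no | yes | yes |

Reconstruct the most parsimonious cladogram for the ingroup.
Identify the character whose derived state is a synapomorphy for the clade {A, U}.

nectar spur

The outgroup has state 'no' for every character, so 'yes' is the derived state throughout.
nectar spur (derived state 'yes') is shared by A and U — a synapomorphy uniting that clade.
compound eyes (state 'yes') occurs in Q and U but conflicts with the nesting implied by the other characters — most parsimoniously interpreted as homoplasy.
All ingroup taxa share the derived state 'yes' for cranial crest; it defines the ingroup but does not resolve relationships within it.
Only A, C, and U show the derived state 'yes' for stipules present, supporting them as a clade.
Most parsimonious ingroup topology: (((A,U),C),Q).
The clade {A, U} is supported by nectar spur: its derived state 'yes' occurs in exactly those taxa and in no other taxon (including the outgroup).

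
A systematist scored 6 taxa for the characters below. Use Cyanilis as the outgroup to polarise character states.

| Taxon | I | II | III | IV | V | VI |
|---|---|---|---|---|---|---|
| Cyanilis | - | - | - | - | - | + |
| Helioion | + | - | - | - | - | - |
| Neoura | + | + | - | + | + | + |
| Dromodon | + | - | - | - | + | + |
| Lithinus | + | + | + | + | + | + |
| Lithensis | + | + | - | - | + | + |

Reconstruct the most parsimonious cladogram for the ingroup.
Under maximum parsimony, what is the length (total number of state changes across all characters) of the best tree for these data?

Character polarity is set by the outgroup: the derived state is whichever differs from the outgroup's state, so for VI the derived state is '-', and for the remaining characters it is '+'.
I (derived state '+') is shared by all ingroup taxa — unites the whole ingroup.
II: derived state '+' in Lithensis, Lithinus, and Neoura only — synapomorphy for {Lithensis, Lithinus, Neoura}.
III: derived state '+' in Lithinus only — an autapomorphy, so it tells us nothing about relationships among taxa.
IV: derived state '+' in Lithinus and Neoura only — synapomorphy for {Lithinus, Neoura}.
V: derived state '+' in Dromodon, Lithensis, Lithinus, and Neoura only — synapomorphy for {Dromodon, Lithensis, Lithinus, Neoura}.
VI (derived state '-') is unique to Helioion (autapomorphy; uninformative for grouping).
Most parsimonious ingroup topology: (Helioion,(((Neoura,Lithinus),Lithensis),Dromodon)).
Changes per character on this tree: I: 1; II: 1; III: 1; IV: 1; V: 1; VI: 1.
Total = 6.

6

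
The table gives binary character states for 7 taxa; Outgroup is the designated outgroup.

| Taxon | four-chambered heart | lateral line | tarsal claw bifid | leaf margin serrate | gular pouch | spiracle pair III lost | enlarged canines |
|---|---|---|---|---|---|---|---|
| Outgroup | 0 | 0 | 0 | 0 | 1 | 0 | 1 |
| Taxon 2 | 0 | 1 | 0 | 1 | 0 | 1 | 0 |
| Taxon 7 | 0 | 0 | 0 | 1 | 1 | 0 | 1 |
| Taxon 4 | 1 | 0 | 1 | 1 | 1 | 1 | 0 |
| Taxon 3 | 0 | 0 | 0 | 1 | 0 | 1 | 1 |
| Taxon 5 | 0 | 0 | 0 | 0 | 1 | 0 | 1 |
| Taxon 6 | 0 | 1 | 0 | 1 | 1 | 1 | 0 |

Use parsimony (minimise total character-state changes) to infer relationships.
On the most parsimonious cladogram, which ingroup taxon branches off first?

Taxon 5

Character polarity is set by the outgroup: the derived state is whichever differs from the outgroup's state, so for gular pouch, enlarged canines the derived state is '0', and for the remaining characters it is '1'.
four-chambered heart (derived state '1') is unique to Taxon 4 (autapomorphy; uninformative for grouping).
lateral line (derived state '1') is shared by Taxon 2 and Taxon 6 — a synapomorphy uniting that clade.
tarsal claw bifid: derived state '1' in Taxon 4 only — an autapomorphy, so it tells us nothing about relationships among taxa.
Only Taxon 2, Taxon 3, Taxon 4, Taxon 6, and Taxon 7 show the derived state '1' for leaf margin serrate, supporting them as a clade.
gular pouch groups Taxon 2 and Taxon 3, which is incompatible with the clades supported by the remaining characters; treating it as convergent (homoplasy) costs fewer steps than any alternative tree.
spiracle pair III lost (derived state '1') is shared by Taxon 2, Taxon 3, Taxon 4, and Taxon 6 — a synapomorphy uniting that clade.
enlarged canines: derived state '0' in Taxon 2, Taxon 4, and Taxon 6 only — synapomorphy for {Taxon 2, Taxon 4, Taxon 6}.
Most parsimonious ingroup topology: (((((Taxon 2,Taxon 6),Taxon 4),Taxon 3),Taxon 7),Taxon 5).
Taxon 5 is sister to the clade containing all other ingroup taxa, so it is the earliest-diverging (most basal) ingroup lineage.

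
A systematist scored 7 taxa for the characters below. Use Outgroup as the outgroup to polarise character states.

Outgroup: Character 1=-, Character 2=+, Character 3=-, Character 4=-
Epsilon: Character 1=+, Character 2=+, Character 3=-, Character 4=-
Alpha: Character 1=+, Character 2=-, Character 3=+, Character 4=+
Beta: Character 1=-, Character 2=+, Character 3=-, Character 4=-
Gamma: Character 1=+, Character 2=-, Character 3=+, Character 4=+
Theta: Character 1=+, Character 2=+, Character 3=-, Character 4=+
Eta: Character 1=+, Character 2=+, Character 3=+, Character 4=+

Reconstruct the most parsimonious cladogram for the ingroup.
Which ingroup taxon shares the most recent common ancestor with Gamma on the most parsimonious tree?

Alpha

Character polarity is set by the outgroup: the derived state is whichever differs from the outgroup's state, so for Character 2 the derived state is '-', and for the remaining characters it is '+'.
Only Alpha, Epsilon, Eta, Gamma, and Theta show the derived state '+' for Character 1, supporting them as a clade.
Character 2 (derived state '-') is shared by Alpha and Gamma — a synapomorphy uniting that clade.
Character 3: derived state '+' in Alpha, Eta, and Gamma only — synapomorphy for {Alpha, Eta, Gamma}.
Only Alpha, Eta, Gamma, and Theta show the derived state '+' for Character 4, supporting them as a clade.
Most parsimonious ingroup topology: ((Epsilon,(((Alpha,Gamma),Eta),Theta)),Beta).
Gamma and Alpha form a cherry on this tree, so they are sister taxa.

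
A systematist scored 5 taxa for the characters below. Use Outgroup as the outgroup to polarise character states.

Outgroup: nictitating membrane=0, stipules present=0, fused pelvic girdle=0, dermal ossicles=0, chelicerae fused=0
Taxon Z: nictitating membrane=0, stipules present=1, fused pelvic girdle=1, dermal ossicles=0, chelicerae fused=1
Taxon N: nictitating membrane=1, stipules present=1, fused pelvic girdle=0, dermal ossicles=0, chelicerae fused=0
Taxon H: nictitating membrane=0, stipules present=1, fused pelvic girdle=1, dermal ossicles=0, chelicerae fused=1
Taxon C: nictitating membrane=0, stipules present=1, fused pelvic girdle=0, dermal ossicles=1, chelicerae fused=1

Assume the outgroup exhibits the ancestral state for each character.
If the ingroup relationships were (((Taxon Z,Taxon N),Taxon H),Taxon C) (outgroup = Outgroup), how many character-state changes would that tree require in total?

7

Map each character onto (((Taxon Z,Taxon N),Taxon H),Taxon C) (rooted by Outgroup) and count the minimum state changes it requires (Fitch parsimony):
nictitating membrane: 1; stipules present: 1; fused pelvic girdle: 2; dermal ossicles: 1; chelicerae fused: 2.
Total tree length = 7.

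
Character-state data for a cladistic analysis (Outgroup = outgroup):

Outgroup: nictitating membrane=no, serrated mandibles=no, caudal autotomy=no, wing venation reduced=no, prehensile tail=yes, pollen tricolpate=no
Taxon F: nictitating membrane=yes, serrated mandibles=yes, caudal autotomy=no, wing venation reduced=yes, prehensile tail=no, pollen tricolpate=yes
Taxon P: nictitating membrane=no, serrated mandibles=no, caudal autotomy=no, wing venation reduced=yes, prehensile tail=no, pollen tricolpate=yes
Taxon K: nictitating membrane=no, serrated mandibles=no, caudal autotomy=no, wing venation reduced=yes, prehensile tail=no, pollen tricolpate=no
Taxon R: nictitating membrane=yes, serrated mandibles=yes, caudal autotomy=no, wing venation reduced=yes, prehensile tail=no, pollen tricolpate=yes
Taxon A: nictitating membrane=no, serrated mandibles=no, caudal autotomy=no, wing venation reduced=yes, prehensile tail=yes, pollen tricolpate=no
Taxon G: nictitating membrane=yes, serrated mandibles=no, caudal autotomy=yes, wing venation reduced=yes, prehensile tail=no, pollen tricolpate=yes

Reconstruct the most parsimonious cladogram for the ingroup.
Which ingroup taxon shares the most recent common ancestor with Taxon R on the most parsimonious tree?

Taxon F

Character polarity is set by the outgroup: the derived state is whichever differs from the outgroup's state, so for prehensile tail the derived state is 'no', and for the remaining characters it is 'yes'.
nictitating membrane: derived state 'yes' in Taxon F, Taxon G, and Taxon R only — synapomorphy for {Taxon F, Taxon G, Taxon R}.
serrated mandibles: derived state 'yes' in Taxon F and Taxon R only — synapomorphy for {Taxon F, Taxon R}.
caudal autotomy (derived state 'yes') is unique to Taxon G (autapomorphy; uninformative for grouping).
All ingroup taxa share the derived state 'yes' for wing venation reduced; it defines the ingroup but does not resolve relationships within it.
prehensile tail: derived state 'no' in Taxon F, Taxon G, Taxon K, Taxon P, and Taxon R only — synapomorphy for {Taxon F, Taxon G, Taxon K, Taxon P, Taxon R}.
Only Taxon F, Taxon G, Taxon P, and Taxon R show the derived state 'yes' for pollen tricolpate, supporting them as a clade.
Most parsimonious ingroup topology: (((((Taxon F,Taxon R),Taxon G),Taxon P),Taxon K),Taxon A).
Taxon R and Taxon F form a cherry on this tree, so they are sister taxa.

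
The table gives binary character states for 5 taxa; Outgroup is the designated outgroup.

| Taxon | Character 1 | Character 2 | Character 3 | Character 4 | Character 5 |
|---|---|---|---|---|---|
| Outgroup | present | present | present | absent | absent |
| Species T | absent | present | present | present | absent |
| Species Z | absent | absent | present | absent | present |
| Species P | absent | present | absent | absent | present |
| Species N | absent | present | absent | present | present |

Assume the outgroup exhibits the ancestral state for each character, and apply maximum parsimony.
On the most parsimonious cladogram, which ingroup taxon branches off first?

Character polarity is set by the outgroup: the derived state is whichever differs from the outgroup's state, so for Character 1, Character 2, Character 3 the derived state is 'absent', and for the remaining characters it is 'present'.
Character 1 (derived state 'absent') is shared by all ingroup taxa — unites the whole ingroup.
Character 2: derived state 'absent' in Species Z only — an autapomorphy, so it tells us nothing about relationships among taxa.
Character 3 (derived state 'absent') is shared by Species N and Species P — a synapomorphy uniting that clade.
Character 4 (state 'present') occurs in Species N and Species T but conflicts with the nesting implied by the other characters — most parsimoniously interpreted as homoplasy.
Only Species N, Species P, and Species Z show the derived state 'present' for Character 5, supporting them as a clade.
Most parsimonious ingroup topology: (Species T,(Species Z,(Species P,Species N))).
Species T is sister to the clade containing all other ingroup taxa, so it is the earliest-diverging (most basal) ingroup lineage.

Species T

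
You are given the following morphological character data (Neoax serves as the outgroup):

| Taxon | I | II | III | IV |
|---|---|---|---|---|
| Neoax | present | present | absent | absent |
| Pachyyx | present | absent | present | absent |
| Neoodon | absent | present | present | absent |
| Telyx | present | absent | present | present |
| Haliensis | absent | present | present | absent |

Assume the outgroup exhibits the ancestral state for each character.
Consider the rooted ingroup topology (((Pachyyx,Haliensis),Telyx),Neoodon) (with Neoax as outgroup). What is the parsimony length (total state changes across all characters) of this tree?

Map each character onto (((Pachyyx,Haliensis),Telyx),Neoodon) (rooted by Neoax) and count the minimum state changes it requires (Fitch parsimony):
I: 2; II: 2; III: 1; IV: 1.
Total tree length = 6.

6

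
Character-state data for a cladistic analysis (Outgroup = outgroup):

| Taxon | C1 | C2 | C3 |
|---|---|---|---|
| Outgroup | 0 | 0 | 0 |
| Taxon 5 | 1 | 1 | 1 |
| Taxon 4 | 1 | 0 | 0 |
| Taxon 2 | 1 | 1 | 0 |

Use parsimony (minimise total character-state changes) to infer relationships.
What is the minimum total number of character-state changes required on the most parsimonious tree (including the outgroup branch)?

The outgroup has state '0' for every character, so '1' is the derived state throughout.
All ingroup taxa share the derived state '1' for C1; it defines the ingroup but does not resolve relationships within it.
C2 (derived state '1') is shared by Taxon 2 and Taxon 5 — a synapomorphy uniting that clade.
C3: derived state '1' in Taxon 5 only — an autapomorphy, so it tells us nothing about relationships among taxa.
Most parsimonious ingroup topology: ((Taxon 5,Taxon 2),Taxon 4).
Changes per character on this tree: C1: 1; C2: 1; C3: 1.
Total = 3.

3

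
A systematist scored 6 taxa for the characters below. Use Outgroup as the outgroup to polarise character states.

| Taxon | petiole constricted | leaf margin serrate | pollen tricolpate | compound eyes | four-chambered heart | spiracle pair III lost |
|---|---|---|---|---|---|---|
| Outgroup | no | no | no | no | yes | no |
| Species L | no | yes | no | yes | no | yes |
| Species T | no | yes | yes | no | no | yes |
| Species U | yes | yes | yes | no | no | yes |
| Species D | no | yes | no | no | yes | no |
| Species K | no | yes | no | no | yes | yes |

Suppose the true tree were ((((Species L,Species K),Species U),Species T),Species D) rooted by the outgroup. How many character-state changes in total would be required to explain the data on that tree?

Map each character onto ((((Species L,Species K),Species U),Species T),Species D) (rooted by Outgroup) and count the minimum state changes it requires (Fitch parsimony):
petiole constricted: 1; leaf margin serrate: 1; pollen tricolpate: 2; compound eyes: 1; four-chambered heart: 2; spiracle pair III lost: 1.
Total tree length = 8.

8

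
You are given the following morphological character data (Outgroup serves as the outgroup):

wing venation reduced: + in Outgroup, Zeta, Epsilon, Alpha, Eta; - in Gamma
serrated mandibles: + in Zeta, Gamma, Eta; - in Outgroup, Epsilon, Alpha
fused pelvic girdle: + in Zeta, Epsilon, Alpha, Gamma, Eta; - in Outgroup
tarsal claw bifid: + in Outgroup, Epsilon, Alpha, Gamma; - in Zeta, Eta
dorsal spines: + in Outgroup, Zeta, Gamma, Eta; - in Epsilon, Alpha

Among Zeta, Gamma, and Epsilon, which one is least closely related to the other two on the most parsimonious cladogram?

Epsilon

Character polarity is set by the outgroup: the derived state is whichever differs from the outgroup's state, so for wing venation reduced, tarsal claw bifid, dorsal spines the derived state is '-', and for the remaining characters it is '+'.
wing venation reduced (derived state '-') is unique to Gamma (autapomorphy; uninformative for grouping).
Only Eta, Gamma, and Zeta show the derived state '+' for serrated mandibles, supporting them as a clade.
All ingroup taxa share the derived state '+' for fused pelvic girdle; it defines the ingroup but does not resolve relationships within it.
tarsal claw bifid (derived state '-') is shared by Eta and Zeta — a synapomorphy uniting that clade.
dorsal spines: derived state '-' in Alpha and Epsilon only — synapomorphy for {Alpha, Epsilon}.
Most parsimonious ingroup topology: ((Alpha,Epsilon),(Gamma,(Zeta,Eta))).
Gamma and Zeta share a more recent common ancestor with each other than either does with Epsilon, so Epsilon is the least closely related of the three.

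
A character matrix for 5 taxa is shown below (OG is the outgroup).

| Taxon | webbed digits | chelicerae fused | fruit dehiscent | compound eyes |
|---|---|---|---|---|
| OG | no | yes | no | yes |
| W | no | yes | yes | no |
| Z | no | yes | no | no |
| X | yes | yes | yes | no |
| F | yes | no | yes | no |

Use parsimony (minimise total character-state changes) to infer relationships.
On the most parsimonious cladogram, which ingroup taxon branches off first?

Character polarity is set by the outgroup: the derived state is whichever differs from the outgroup's state, so for chelicerae fused, compound eyes the derived state is 'no', and for the remaining characters it is 'yes'.
webbed digits (derived state 'yes') is shared by F and X — a synapomorphy uniting that clade.
chelicerae fused (derived state 'no') is unique to F (autapomorphy; uninformative for grouping).
fruit dehiscent (derived state 'yes') is shared by F, W, and X — a synapomorphy uniting that clade.
compound eyes (derived state 'no') is shared by all ingroup taxa — unites the whole ingroup.
Most parsimonious ingroup topology: ((W,(X,F)),Z).
Z is sister to the clade containing all other ingroup taxa, so it is the earliest-diverging (most basal) ingroup lineage.

Z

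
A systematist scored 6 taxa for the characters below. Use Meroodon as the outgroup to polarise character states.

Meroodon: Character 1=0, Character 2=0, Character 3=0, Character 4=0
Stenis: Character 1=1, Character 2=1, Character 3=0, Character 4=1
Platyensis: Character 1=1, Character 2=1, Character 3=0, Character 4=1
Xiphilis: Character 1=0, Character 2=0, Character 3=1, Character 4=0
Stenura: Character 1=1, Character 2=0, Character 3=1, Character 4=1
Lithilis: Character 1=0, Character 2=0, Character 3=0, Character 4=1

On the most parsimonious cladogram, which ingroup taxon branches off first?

Xiphilis

The outgroup has state '0' for every character, so '1' is the derived state throughout.
Only Platyensis, Stenis, and Stenura show the derived state '1' for Character 1, supporting them as a clade.
Character 2: derived state '1' in Platyensis and Stenis only — synapomorphy for {Platyensis, Stenis}.
Character 3 groups Stenura and Xiphilis, which is incompatible with the clades supported by the remaining characters; treating it as convergent (homoplasy) costs fewer steps than any alternative tree.
Only Lithilis, Platyensis, Stenis, and Stenura show the derived state '1' for Character 4, supporting them as a clade.
Most parsimonious ingroup topology: ((((Stenis,Platyensis),Stenura),Lithilis),Xiphilis).
Xiphilis is sister to the clade containing all other ingroup taxa, so it is the earliest-diverging (most basal) ingroup lineage.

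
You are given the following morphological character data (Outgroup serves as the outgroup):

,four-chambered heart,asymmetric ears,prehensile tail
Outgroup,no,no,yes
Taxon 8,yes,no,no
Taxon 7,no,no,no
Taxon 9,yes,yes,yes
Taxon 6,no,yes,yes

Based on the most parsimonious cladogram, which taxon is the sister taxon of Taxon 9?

Taxon 6

Character polarity is set by the outgroup: the derived state is whichever differs from the outgroup's state, so for prehensile tail the derived state is 'no', and for the remaining characters it is 'yes'.
four-chambered heart groups Taxon 8 and Taxon 9, which is incompatible with the clades supported by the remaining characters; treating it as convergent (homoplasy) costs fewer steps than any alternative tree.
asymmetric ears: derived state 'yes' in Taxon 6 and Taxon 9 only — synapomorphy for {Taxon 6, Taxon 9}.
Only Taxon 7 and Taxon 8 show the derived state 'no' for prehensile tail, supporting them as a clade.
Most parsimonious ingroup topology: ((Taxon 9,Taxon 6),(Taxon 7,Taxon 8)).
Taxon 9 and Taxon 6 form a cherry on this tree, so they are sister taxa.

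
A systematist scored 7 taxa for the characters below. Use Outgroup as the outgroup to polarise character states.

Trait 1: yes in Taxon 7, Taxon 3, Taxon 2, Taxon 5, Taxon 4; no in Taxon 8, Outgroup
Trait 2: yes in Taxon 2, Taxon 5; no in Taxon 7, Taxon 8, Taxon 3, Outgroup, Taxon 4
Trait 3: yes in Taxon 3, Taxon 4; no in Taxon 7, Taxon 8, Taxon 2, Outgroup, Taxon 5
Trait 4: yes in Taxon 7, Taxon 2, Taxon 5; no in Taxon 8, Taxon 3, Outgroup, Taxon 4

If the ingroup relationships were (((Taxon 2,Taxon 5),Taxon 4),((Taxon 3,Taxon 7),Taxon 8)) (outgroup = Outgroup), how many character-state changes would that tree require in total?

Map each character onto (((Taxon 2,Taxon 5),Taxon 4),((Taxon 3,Taxon 7),Taxon 8)) (rooted by Outgroup) and count the minimum state changes it requires (Fitch parsimony):
Trait 1: 2; Trait 2: 1; Trait 3: 2; Trait 4: 2.
Total tree length = 7.

7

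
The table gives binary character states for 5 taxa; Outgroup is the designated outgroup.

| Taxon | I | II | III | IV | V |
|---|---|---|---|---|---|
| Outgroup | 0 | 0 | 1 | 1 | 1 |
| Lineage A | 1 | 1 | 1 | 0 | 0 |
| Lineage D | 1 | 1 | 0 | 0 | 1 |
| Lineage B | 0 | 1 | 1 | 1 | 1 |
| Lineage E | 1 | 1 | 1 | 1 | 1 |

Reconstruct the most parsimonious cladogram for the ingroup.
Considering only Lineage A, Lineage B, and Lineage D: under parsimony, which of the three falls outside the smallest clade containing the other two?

Lineage B

Character polarity is set by the outgroup: the derived state is whichever differs from the outgroup's state, so for III, IV, V the derived state is '0', and for the remaining characters it is '1'.
Only Lineage A, Lineage D, and Lineage E show the derived state '1' for I, supporting them as a clade.
II (derived state '1') is shared by all ingroup taxa — unites the whole ingroup.
III: derived state '0' in Lineage D only — an autapomorphy, so it tells us nothing about relationships among taxa.
IV (derived state '0') is shared by Lineage A and Lineage D — a synapomorphy uniting that clade.
V: derived state '0' in Lineage A only — an autapomorphy, so it tells us nothing about relationships among taxa.
Most parsimonious ingroup topology: (((Lineage A,Lineage D),Lineage E),Lineage B).
Lineage A and Lineage D share a more recent common ancestor with each other than either does with Lineage B, so Lineage B is the least closely related of the three.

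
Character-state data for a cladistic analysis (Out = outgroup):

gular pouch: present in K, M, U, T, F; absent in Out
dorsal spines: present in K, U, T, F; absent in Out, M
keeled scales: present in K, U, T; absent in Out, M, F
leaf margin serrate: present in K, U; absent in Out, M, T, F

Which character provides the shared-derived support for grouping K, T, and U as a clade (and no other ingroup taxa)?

The outgroup has state 'absent' for every character, so 'present' is the derived state throughout.
All ingroup taxa share the derived state 'present' for gular pouch; it defines the ingroup but does not resolve relationships within it.
Only F, K, T, and U show the derived state 'present' for dorsal spines, supporting them as a clade.
Only K, T, and U show the derived state 'present' for keeled scales, supporting them as a clade.
leaf margin serrate: derived state 'present' in K and U only — synapomorphy for {K, U}.
Most parsimonious ingroup topology: ((((K,U),T),F),M).
The clade {K, T, U} is supported by keeled scales: its derived state 'present' occurs in exactly those taxa and in no other taxon (including the outgroup).

keeled scales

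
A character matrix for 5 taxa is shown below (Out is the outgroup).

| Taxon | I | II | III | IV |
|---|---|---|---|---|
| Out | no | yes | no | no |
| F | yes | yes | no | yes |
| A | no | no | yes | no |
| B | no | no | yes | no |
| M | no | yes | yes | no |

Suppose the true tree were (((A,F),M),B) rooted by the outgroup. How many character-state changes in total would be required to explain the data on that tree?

Map each character onto (((A,F),M),B) (rooted by Out) and count the minimum state changes it requires (Fitch parsimony):
I: 1; II: 2; III: 2; IV: 1.
Total tree length = 6.

6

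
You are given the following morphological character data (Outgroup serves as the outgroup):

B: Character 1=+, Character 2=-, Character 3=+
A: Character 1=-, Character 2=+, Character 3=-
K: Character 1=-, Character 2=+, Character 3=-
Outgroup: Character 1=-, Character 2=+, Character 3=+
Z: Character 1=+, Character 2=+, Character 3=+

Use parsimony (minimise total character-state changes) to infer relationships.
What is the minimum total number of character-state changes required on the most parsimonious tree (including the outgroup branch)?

3

Character polarity is set by the outgroup: the derived state is whichever differs from the outgroup's state, so for Character 2, Character 3 the derived state is '-', and for the remaining characters it is '+'.
Character 1 (derived state '+') is shared by B and Z — a synapomorphy uniting that clade.
Character 2: derived state '-' in B only — an autapomorphy, so it tells us nothing about relationships among taxa.
Character 3: derived state '-' in A and K only — synapomorphy for {A, K}.
Most parsimonious ingroup topology: ((B,Z),(A,K)).
Changes per character on this tree: Character 1: 1; Character 2: 1; Character 3: 1.
Total = 3.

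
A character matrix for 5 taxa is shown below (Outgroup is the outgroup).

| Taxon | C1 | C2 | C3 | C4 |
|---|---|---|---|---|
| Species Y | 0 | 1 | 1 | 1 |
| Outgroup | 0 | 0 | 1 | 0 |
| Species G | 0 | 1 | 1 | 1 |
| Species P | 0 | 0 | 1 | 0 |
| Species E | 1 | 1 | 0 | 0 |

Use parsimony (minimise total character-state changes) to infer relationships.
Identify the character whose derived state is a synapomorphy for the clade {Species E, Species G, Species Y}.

C2

Character polarity is set by the outgroup: the derived state is whichever differs from the outgroup's state, so for C3 the derived state is '0', and for the remaining characters it is '1'.
C1 (derived state '1') is unique to Species E (autapomorphy; uninformative for grouping).
C2 (derived state '1') is shared by Species E, Species G, and Species Y — a synapomorphy uniting that clade.
C3: derived state '0' in Species E only — an autapomorphy, so it tells us nothing about relationships among taxa.
Only Species G and Species Y show the derived state '1' for C4, supporting them as a clade.
Most parsimonious ingroup topology: ((Species E,(Species Y,Species G)),Species P).
The clade {Species E, Species G, Species Y} is supported by C2: its derived state '1' occurs in exactly those taxa and in no other taxon (including the outgroup).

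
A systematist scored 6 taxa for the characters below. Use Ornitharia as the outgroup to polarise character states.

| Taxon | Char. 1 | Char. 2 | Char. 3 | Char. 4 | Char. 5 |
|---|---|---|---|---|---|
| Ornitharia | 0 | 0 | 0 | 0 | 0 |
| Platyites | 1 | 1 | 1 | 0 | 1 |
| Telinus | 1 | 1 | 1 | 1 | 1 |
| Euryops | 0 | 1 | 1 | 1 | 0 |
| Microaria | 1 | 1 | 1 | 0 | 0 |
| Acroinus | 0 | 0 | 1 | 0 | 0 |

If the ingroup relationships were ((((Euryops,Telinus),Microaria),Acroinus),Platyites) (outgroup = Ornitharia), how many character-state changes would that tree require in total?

Map each character onto ((((Euryops,Telinus),Microaria),Acroinus),Platyites) (rooted by Ornitharia) and count the minimum state changes it requires (Fitch parsimony):
Char. 1: 3; Char. 2: 2; Char. 3: 1; Char. 4: 1; Char. 5: 2.
Total tree length = 9.

9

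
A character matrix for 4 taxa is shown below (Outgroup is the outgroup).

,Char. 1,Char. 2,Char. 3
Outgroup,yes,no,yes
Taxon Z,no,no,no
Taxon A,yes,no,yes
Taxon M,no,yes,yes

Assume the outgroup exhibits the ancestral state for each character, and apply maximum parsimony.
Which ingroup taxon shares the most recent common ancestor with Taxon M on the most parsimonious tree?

Character polarity is set by the outgroup: the derived state is whichever differs from the outgroup's state, so for Char. 1, Char. 3 the derived state is 'no', and for the remaining characters it is 'yes'.
Char. 1: derived state 'no' in Taxon M and Taxon Z only — synapomorphy for {Taxon M, Taxon Z}.
Char. 2 (derived state 'yes') is unique to Taxon M (autapomorphy; uninformative for grouping).
Char. 3: derived state 'no' in Taxon Z only — an autapomorphy, so it tells us nothing about relationships among taxa.
Most parsimonious ingroup topology: ((Taxon Z,Taxon M),Taxon A).
Taxon M and Taxon Z form a cherry on this tree, so they are sister taxa.

Taxon Z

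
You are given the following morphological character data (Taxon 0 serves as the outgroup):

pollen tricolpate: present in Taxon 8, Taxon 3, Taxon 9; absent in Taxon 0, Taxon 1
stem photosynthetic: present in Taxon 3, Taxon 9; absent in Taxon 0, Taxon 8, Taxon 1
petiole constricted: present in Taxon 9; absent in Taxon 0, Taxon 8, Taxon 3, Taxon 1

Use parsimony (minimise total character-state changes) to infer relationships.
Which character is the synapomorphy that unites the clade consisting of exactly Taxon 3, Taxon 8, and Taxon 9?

pollen tricolpate

The outgroup has state 'absent' for every character, so 'present' is the derived state throughout.
Only Taxon 3, Taxon 8, and Taxon 9 show the derived state 'present' for pollen tricolpate, supporting them as a clade.
Only Taxon 3 and Taxon 9 show the derived state 'present' for stem photosynthetic, supporting them as a clade.
petiole constricted (derived state 'present') is unique to Taxon 9 (autapomorphy; uninformative for grouping).
Most parsimonious ingroup topology: ((Taxon 8,(Taxon 3,Taxon 9)),Taxon 1).
The clade {Taxon 3, Taxon 8, Taxon 9} is supported by pollen tricolpate: its derived state 'present' occurs in exactly those taxa and in no other taxon (including the outgroup).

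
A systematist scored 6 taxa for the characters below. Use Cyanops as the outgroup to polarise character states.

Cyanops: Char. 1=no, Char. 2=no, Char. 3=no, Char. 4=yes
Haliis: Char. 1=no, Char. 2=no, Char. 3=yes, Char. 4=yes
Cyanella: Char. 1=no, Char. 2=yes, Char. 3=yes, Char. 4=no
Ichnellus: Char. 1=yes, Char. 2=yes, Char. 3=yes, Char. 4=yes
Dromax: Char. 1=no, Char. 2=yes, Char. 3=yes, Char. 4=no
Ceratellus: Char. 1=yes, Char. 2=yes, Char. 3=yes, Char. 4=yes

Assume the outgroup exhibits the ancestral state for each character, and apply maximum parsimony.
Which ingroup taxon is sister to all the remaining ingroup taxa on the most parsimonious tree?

Haliis

Character polarity is set by the outgroup: the derived state is whichever differs from the outgroup's state, so for Char. 4 the derived state is 'no', and for the remaining characters it is 'yes'.
Char. 1 (derived state 'yes') is shared by Ceratellus and Ichnellus — a synapomorphy uniting that clade.
Only Ceratellus, Cyanella, Dromax, and Ichnellus show the derived state 'yes' for Char. 2, supporting them as a clade.
All ingroup taxa share the derived state 'yes' for Char. 3; it defines the ingroup but does not resolve relationships within it.
Char. 4 (derived state 'no') is shared by Cyanella and Dromax — a synapomorphy uniting that clade.
Most parsimonious ingroup topology: (Haliis,((Cyanella,Dromax),(Ichnellus,Ceratellus))).
Haliis is sister to the clade containing all other ingroup taxa, so it is the earliest-diverging (most basal) ingroup lineage.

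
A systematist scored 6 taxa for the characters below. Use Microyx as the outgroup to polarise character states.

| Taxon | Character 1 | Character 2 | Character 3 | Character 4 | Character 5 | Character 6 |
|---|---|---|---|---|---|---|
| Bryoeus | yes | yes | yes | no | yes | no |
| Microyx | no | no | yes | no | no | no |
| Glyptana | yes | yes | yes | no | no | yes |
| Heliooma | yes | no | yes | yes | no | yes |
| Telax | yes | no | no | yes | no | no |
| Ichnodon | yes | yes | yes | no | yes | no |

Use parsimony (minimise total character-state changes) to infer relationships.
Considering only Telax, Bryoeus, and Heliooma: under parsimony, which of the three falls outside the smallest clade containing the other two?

Bryoeus

Character polarity is set by the outgroup: the derived state is whichever differs from the outgroup's state, so for Character 3 the derived state is 'no', and for the remaining characters it is 'yes'.
All ingroup taxa share the derived state 'yes' for Character 1; it defines the ingroup but does not resolve relationships within it.
Only Bryoeus, Glyptana, and Ichnodon show the derived state 'yes' for Character 2, supporting them as a clade.
Character 3 (derived state 'no') is unique to Telax (autapomorphy; uninformative for grouping).
Only Heliooma and Telax show the derived state 'yes' for Character 4, supporting them as a clade.
Character 5: derived state 'yes' in Bryoeus and Ichnodon only — synapomorphy for {Bryoeus, Ichnodon}.
Character 6 (state 'yes') occurs in Glyptana and Heliooma but conflicts with the nesting implied by the other characters — most parsimoniously interpreted as homoplasy.
Most parsimonious ingroup topology: (((Bryoeus,Ichnodon),Glyptana),(Telax,Heliooma)).
Heliooma and Telax share a more recent common ancestor with each other than either does with Bryoeus, so Bryoeus is the least closely related of the three.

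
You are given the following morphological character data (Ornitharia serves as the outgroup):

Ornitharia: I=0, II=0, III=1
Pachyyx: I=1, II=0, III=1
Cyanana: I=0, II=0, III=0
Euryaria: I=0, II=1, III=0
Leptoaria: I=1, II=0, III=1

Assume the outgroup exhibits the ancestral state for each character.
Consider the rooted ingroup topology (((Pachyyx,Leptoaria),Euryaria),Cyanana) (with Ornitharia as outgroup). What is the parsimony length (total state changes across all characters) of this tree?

4

Map each character onto (((Pachyyx,Leptoaria),Euryaria),Cyanana) (rooted by Ornitharia) and count the minimum state changes it requires (Fitch parsimony):
I: 1; II: 1; III: 2.
Total tree length = 4.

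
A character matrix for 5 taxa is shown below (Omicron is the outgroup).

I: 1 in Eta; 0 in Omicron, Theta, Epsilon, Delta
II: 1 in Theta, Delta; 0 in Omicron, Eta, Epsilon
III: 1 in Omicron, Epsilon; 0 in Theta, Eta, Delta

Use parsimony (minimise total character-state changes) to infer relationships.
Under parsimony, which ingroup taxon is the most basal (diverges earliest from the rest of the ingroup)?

Epsilon

Character polarity is set by the outgroup: the derived state is whichever differs from the outgroup's state, so for III the derived state is '0', and for the remaining characters it is '1'.
I (derived state '1') is unique to Eta (autapomorphy; uninformative for grouping).
Only Delta and Theta show the derived state '1' for II, supporting them as a clade.
III (derived state '0') is shared by Delta, Eta, and Theta — a synapomorphy uniting that clade.
Most parsimonious ingroup topology: (((Theta,Delta),Eta),Epsilon).
Epsilon is sister to the clade containing all other ingroup taxa, so it is the earliest-diverging (most basal) ingroup lineage.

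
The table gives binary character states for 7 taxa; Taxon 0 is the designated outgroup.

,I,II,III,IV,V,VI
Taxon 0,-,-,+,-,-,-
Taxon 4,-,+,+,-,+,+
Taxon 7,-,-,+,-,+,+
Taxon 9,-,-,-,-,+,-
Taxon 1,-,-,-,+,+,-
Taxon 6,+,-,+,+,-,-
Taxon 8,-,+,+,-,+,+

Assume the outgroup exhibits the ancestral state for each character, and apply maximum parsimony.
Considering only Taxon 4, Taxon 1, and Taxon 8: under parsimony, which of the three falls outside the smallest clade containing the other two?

Taxon 1

Character polarity is set by the outgroup: the derived state is whichever differs from the outgroup's state, so for III the derived state is '-', and for the remaining characters it is '+'.
I (derived state '+') is unique to Taxon 6 (autapomorphy; uninformative for grouping).
Only Taxon 4 and Taxon 8 show the derived state '+' for II, supporting them as a clade.
III (derived state '-') is shared by Taxon 1 and Taxon 9 — a synapomorphy uniting that clade.
IV (state '+') occurs in Taxon 1 and Taxon 6 but conflicts with the nesting implied by the other characters — most parsimoniously interpreted as homoplasy.
Only Taxon 1, Taxon 4, Taxon 7, Taxon 8, and Taxon 9 show the derived state '+' for V, supporting them as a clade.
VI (derived state '+') is shared by Taxon 4, Taxon 7, and Taxon 8 — a synapomorphy uniting that clade.
Most parsimonious ingroup topology: ((((Taxon 4,Taxon 8),Taxon 7),(Taxon 9,Taxon 1)),Taxon 6).
Taxon 4 and Taxon 8 share a more recent common ancestor with each other than either does with Taxon 1, so Taxon 1 is the least closely related of the three.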